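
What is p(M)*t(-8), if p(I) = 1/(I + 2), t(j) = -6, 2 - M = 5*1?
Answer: 6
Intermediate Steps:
M = -3 (M = 2 - 5 = -3)
p(I) = 1/(2 + I)
p(M)*t(-8) = -6/(2 - 3) = -6/(-1) = -1*(-6) = 6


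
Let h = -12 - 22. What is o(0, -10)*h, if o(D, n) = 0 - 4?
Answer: 136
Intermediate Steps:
o(D, n) = -4
h = -34
o(0, -10)*h = -4*(-34) = 136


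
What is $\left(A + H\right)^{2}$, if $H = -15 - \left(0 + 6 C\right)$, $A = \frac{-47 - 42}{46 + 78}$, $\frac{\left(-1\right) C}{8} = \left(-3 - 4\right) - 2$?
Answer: $\frac{3082137289}{15376} \approx 2.0045 \cdot 10^{5}$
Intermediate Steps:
$C = 72$ ($C = - 8 \left(\left(-3 - 4\right) - 2\right) = - 8 \left(-7 - 2\right) = \left(-8\right) \left(-9\right) = 72$)
$A = - \frac{89}{124} \approx -0.71774$
$H = -447$ ($H = -15 - \left(0 + 6 \cdot 72\right) = -15 - \left(0 + 432\right) = -15 - 432 = -447$)
$\left(A + H\right)^{2} = \left(- \frac{89}{124} - 447\right)^{2} = \left(- \frac{55517}{124}\right)^{2} = \frac{3082137289}{15376}$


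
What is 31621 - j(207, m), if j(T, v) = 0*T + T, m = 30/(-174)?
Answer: 31414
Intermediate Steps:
m = -5/29 (m = 30*(-1/174) = -5/29 ≈ -0.17241)
j(T, v) = T (j(T, v) = 0 + T = T)
31621 - j(207, m) = 31621 - 1*207 = 31621 - 207 = 31414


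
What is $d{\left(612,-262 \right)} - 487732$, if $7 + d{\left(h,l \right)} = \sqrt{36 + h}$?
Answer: $-487739 + 18 \sqrt{2} \approx -4.8771 \cdot 10^{5}$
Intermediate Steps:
$d{\left(h,l \right)} = -7 + \sqrt{36 + h}$
$d{\left(612,-262 \right)} - 487732 = \left(-7 + \sqrt{36 + 612}\right) - 487732 = \left(-7 + \sqrt{648}\right) - 487732 = \left(-7 + 18 \sqrt{2}\right) - 487732 = -487739 + 18 \sqrt{2}$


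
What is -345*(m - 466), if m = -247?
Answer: 245985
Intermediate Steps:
-345*(m - 466) = -345*(-247 - 466) = -345*(-713) = 245985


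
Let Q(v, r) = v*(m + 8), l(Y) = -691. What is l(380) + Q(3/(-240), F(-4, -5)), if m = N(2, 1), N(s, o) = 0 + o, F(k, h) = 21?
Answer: -55289/80 ≈ -691.11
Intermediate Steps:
N(s, o) = o
m = 1
Q(v, r) = 9*v (Q(v, r) = v*(1 + 8) = v*9 = 9*v)
l(380) + Q(3/(-240), F(-4, -5)) = -691 + 9*(3/(-240)) = -691 + 9*(3*(-1/240)) = -691 + 9*(-1/80) = -691 - 9/80 = -55289/80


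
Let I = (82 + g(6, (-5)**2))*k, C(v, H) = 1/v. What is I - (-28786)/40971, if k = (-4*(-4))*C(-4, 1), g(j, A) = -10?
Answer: -11770862/40971 ≈ -287.30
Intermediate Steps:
k = -4 (k = -4*(-4)/(-4) = 16*(-1/4) = -4)
I = -288 (I = (82 - 10)*(-4) = 72*(-4) = -288)
I - (-28786)/40971 = -288 - (-28786)/40971 = -288 - 1*(-28786/40971) = -288 + 28786/40971 = -11770862/40971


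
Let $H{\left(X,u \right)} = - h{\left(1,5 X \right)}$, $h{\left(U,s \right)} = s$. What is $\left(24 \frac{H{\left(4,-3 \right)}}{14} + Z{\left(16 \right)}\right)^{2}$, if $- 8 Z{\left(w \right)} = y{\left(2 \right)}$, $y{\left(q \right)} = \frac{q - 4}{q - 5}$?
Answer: $\frac{8334769}{7056} \approx 1181.2$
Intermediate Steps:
$y{\left(q \right)} = \frac{-4 + q}{-5 + q}$
$Z{\left(w \right)} = - \frac{1}{12}$ ($Z{\left(w \right)} = - \frac{\frac{1}{-5 + 2} \left(-4 + 2\right)}{8} = - \frac{\frac{1}{-3} \left(-2\right)}{8} = - \frac{\left(- \frac{1}{3}\right) \left(-2\right)}{8} = \left(- \frac{1}{8}\right) \frac{2}{3} = - \frac{1}{12}$)
$H{\left(X,u \right)} = - 5 X$
$\left(24 \frac{H{\left(4,-3 \right)}}{14} + Z{\left(16 \right)}\right)^{2} = \left(24 \frac{\left(-5\right) 4}{14} - \frac{1}{12}\right)^{2} = \left(24 \left(\left(-20\right) \frac{1}{14}\right) - \frac{1}{12}\right)^{2} = \left(24 \left(- \frac{10}{7}\right) - \frac{1}{12}\right)^{2} = \left(- \frac{240}{7} - \frac{1}{12}\right)^{2} = \left(- \frac{2887}{84}\right)^{2} = \frac{8334769}{7056}$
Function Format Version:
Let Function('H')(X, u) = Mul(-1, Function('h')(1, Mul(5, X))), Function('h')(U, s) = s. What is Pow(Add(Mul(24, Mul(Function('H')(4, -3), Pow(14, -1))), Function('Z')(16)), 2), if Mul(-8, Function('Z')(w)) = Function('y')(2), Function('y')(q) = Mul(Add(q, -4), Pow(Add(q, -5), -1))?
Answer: Rational(8334769, 7056) ≈ 1181.2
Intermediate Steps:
Function('y')(q) = Mul(Pow(Add(-5, q), -1), Add(-4, q)) (Function('y')(q) = Mul(Add(-4, q), Pow(Add(-5, q), -1)) = Mul(Pow(Add(-5, q), -1), Add(-4, q)))
Function('Z')(w) = Rational(-1, 12) (Function('Z')(w) = Mul(Rational(-1, 8), Mul(Pow(Add(-5, 2), -1), Add(-4, 2))) = Mul(Rational(-1, 8), Mul(Pow(-3, -1), -2)) = Mul(Rational(-1, 8), Mul(Rational(-1, 3), -2)) = Mul(Rational(-1, 8), Rational(2, 3)) = Rational(-1, 12))
Function('H')(X, u) = Mul(-5, X) (Function('H')(X, u) = Mul(-1, Mul(5, X)) = Mul(-5, X))
Pow(Add(Mul(24, Mul(Function('H')(4, -3), Pow(14, -1))), Function('Z')(16)), 2) = Pow(Add(Mul(24, Mul(Mul(-5, 4), Pow(14, -1))), Rational(-1, 12)), 2) = Pow(Add(Mul(24, Mul(-20, Rational(1, 14))), Rational(-1, 12)), 2) = Pow(Add(Mul(24, Rational(-10, 7)), Rational(-1, 12)), 2) = Pow(Add(Rational(-240, 7), Rational(-1, 12)), 2) = Pow(Rational(-2887, 84), 2) = Rational(8334769, 7056)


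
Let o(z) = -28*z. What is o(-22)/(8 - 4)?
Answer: 154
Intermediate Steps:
o(-22)/(8 - 4) = (-28*(-22))/(8 - 4) = 616/4 = (¼)*616 = 154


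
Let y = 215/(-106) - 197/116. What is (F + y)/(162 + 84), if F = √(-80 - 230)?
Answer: -7637/504136 + I*√310/246 ≈ -0.015149 + 0.071572*I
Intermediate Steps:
y = -22911/6148 (y = 215*(-1/106) - 197*1/116 = -215/106 - 197/116 = -22911/6148 ≈ -3.7266)
F = I*√310 (F = √(-310) = I*√310 ≈ 17.607*I)
(F + y)/(162 + 84) = (I*√310 - 22911/6148)/(162 + 84) = (-22911/6148 + I*√310)/246 = (-22911/6148 + I*√310)*(1/246) = -7637/504136 + I*√310/246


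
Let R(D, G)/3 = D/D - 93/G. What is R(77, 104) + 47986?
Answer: 4990577/104 ≈ 47986.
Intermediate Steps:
R(D, G) = 3 - 279/G (R(D, G) = 3*(D/D - 93/G) = 3*(1 - 93/G) = 3 - 279/G)
R(77, 104) + 47986 = (3 - 279/104) + 47986 = 33/104 + 47986 = 4990577/104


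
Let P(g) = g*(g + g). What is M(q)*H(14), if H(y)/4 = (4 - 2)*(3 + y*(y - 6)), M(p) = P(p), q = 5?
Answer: 46000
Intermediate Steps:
P(g) = 2*g**2 (P(g) = g*(2*g) = 2*g**2)
M(p) = 2*p**2
H(y) = 24 + 8*y*(-6 + y) (H(y) = 4*((4 - 2)*(3 + y*(y - 6))) = 4*(2*(3 + y*(-6 + y))) = 4*(6 + 2*y*(-6 + y)) = 24 + 8*y*(-6 + y))
M(q)*H(14) = (2*5**2)*(24 - 48*14 + 8*14**2) = (2*25)*(24 - 672 + 8*196) = 50*(24 - 672 + 1568) = 50*920 = 46000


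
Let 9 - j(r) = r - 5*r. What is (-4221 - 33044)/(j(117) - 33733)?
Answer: 37265/33256 ≈ 1.1206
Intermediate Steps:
j(r) = 9 + 4*r (j(r) = 9 - (r - 5*r) = 9 - (-4)*r = 9 + 4*r)
(-4221 - 33044)/(j(117) - 33733) = (-4221 - 33044)/((9 + 4*117) - 33733) = -37265/((9 + 468) - 33733) = -37265/(477 - 33733) = -37265/(-33256) = -37265*(-1/33256) = 37265/33256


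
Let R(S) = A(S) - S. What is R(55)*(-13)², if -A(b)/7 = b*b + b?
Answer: -3652935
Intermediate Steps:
A(b) = -7*b - 7*b² (A(b) = -7*(b*b + b) = -7*(b² + b) = -7*(b + b²) = -7*b - 7*b²)
R(S) = -S - 7*S*(1 + S) (R(S) = -7*S*(1 + S) - S = -S - 7*S*(1 + S))
R(55)*(-13)² = (55*(-8 - 7*55))*(-13)² = (55*(-8 - 385))*169 = (55*(-393))*169 = -21615*169 = -3652935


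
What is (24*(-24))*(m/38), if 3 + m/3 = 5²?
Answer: -19008/19 ≈ -1000.4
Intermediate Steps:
m = 66 (m = -9 + 3*5² = -9 + 3*25 = -9 + 75 = 66)
(24*(-24))*(m/38) = (24*(-24))*(66/38) = -38016/38 = -576*33/19 = -19008/19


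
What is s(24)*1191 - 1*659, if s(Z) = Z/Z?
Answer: 532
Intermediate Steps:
s(Z) = 1
s(24)*1191 - 1*659 = 1*1191 - 1*659 = 1191 - 659 = 532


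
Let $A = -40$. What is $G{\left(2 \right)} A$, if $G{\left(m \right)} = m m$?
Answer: $-160$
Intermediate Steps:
$G{\left(m \right)} = m^{2}$
$G{\left(2 \right)} A = 2^{2} \left(-40\right) = 4 \left(-40\right) = -160$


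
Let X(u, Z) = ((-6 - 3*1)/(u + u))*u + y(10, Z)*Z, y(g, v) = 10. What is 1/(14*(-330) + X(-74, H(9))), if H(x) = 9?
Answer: -2/9069 ≈ -0.00022053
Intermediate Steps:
X(u, Z) = -9/2 + 10*Z (X(u, Z) = ((-6 - 3*1)/(u + u))*u + 10*Z = ((-6 - 3)/((2*u)))*u + 10*Z = (-9/(2*u))*u + 10*Z = -9/2 + 10*Z)
1/(14*(-330) + X(-74, H(9))) = 1/(14*(-330) + (-9/2 + 10*9)) = 1/(-4620 + (-9/2 + 90)) = 1/(-4620 + 171/2) = 1/(-9069/2) = -2/9069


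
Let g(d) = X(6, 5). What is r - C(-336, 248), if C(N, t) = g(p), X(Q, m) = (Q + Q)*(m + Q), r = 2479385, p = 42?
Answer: 2479253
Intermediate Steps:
X(Q, m) = 2*Q*(Q + m) (X(Q, m) = (2*Q)*(Q + m) = 2*Q*(Q + m))
g(d) = 132 (g(d) = 2*6*(6 + 5) = 2*6*11 = 132)
C(N, t) = 132
r - C(-336, 248) = 2479385 - 1*132 = 2479385 - 132 = 2479253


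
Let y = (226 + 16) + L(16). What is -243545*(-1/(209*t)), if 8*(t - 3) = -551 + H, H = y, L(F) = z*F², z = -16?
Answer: -1948360/915629 ≈ -2.1279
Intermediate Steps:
L(F) = -16*F²
y = -3854 (y = (226 + 16) - 16*16² = 242 - 16*256 = 242 - 4096 = -3854)
H = -3854
t = -4381/8 (t = 3 + (-551 - 3854)/8 = 3 + (⅛)*(-4405) = 3 - 4405/8 = -4381/8 ≈ -547.63)
-243545*(-1/(209*t)) = -243545/((-209*(-4381/8))) = -243545/915629/8 = -243545*8/915629 = -1948360/915629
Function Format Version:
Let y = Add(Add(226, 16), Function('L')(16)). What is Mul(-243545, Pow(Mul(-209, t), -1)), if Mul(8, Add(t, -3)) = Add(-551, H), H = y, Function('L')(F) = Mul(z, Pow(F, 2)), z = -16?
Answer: Rational(-1948360, 915629) ≈ -2.1279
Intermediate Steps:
Function('L')(F) = Mul(-16, Pow(F, 2))
y = -3854 (y = Add(Add(226, 16), Mul(-16, Pow(16, 2))) = Add(242, Mul(-16, 256)) = Add(242, -4096) = -3854)
H = -3854
t = Rational(-4381, 8) (t = Add(3, Mul(Rational(1, 8), Add(-551, -3854))) = Add(3, Mul(Rational(1, 8), -4405)) = Add(3, Rational(-4405, 8)) = Rational(-4381, 8) ≈ -547.63)
Mul(-243545, Pow(Mul(-209, t), -1)) = Mul(-243545, Pow(Mul(-209, Rational(-4381, 8)), -1)) = Mul(-243545, Pow(Rational(915629, 8), -1)) = Mul(-243545, Rational(8, 915629)) = Rational(-1948360, 915629)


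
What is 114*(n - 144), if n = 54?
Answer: -10260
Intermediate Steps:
114*(n - 144) = 114*(54 - 144) = 114*(-90) = -10260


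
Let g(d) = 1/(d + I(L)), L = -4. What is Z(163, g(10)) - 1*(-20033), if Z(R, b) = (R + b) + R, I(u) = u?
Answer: 122155/6 ≈ 20359.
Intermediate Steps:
g(d) = 1/(-4 + d) (g(d) = 1/(d - 4) = 1/(-4 + d))
Z(R, b) = b + 2*R
Z(163, g(10)) - 1*(-20033) = (1/(-4 + 10) + 2*163) - 1*(-20033) = (1/6 + 326) + 20033 = (⅙ + 326) + 20033 = 1957/6 + 20033 = 122155/6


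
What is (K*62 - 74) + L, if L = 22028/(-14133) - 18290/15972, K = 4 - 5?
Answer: -1739439629/12540682 ≈ -138.70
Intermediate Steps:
K = -1
L = -33906877/12540682 (L = 22028*(-1/14133) - 18290*1/15972 = -22028/14133 - 9145/7986 = -33906877/12540682 ≈ -2.7038)
(K*62 - 74) + L = (-1*62 - 74) - 33906877/12540682 = (-62 - 74) - 33906877/12540682 = -136 - 33906877/12540682 = -1739439629/12540682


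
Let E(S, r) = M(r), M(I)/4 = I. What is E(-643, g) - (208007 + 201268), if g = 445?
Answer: -407495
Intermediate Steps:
M(I) = 4*I
E(S, r) = 4*r
E(-643, g) - (208007 + 201268) = 4*445 - (208007 + 201268) = 1780 - 1*409275 = 1780 - 409275 = -407495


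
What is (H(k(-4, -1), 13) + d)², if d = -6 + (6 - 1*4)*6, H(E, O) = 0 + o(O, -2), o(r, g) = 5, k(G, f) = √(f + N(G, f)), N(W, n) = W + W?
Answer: 121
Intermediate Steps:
N(W, n) = 2*W
k(G, f) = √(f + 2*G)
H(E, O) = 5 (H(E, O) = 0 + 5 = 5)
d = 6 (d = -6 + (6 - 4)*6 = -6 + 2*6 = -6 + 12 = 6)
(H(k(-4, -1), 13) + d)² = (5 + 6)² = 11² = 121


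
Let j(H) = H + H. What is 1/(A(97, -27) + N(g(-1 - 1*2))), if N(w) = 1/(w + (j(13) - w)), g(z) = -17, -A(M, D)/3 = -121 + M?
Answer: 26/1873 ≈ 0.013881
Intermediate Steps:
j(H) = 2*H
A(M, D) = 363 - 3*M (A(M, D) = -3*(-121 + M) = 363 - 3*M)
N(w) = 1/26 (N(w) = 1/(w + (2*13 - w)) = 1/(w + (26 - w)) = 1/26)
1/(A(97, -27) + N(g(-1 - 1*2))) = 1/((363 - 3*97) + 1/26) = 1/((363 - 291) + 1/26) = 1/(72 + 1/26) = 1/(1873/26) = 26/1873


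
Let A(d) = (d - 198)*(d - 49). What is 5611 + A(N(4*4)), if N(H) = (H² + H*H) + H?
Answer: 163681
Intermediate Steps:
N(H) = H + 2*H² (N(H) = (H² + H²) + H = 2*H² + H = H + 2*H²)
A(d) = (-198 + d)*(-49 + d)
5611 + A(N(4*4)) = 5611 + (9702 + ((4*4)*(1 + 2*(4*4)))² - 247*4*4*(1 + 2*(4*4))) = 5611 + (9702 + (16*(1 + 2*16))² - 3952*(1 + 2*16)) = 5611 + (9702 + (16*(1 + 32))² - 3952*(1 + 32)) = 5611 + (9702 + (16*33)² - 3952*33) = 5611 + (9702 + 528² - 247*528) = 5611 + (9702 + 278784 - 130416) = 5611 + 158070 = 163681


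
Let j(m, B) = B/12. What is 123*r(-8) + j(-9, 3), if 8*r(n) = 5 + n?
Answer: -367/8 ≈ -45.875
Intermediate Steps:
j(m, B) = B/12 (j(m, B) = B*(1/12) = B/12)
r(n) = 5/8 + n/8 (r(n) = (5 + n)/8 = 5/8 + n/8)
123*r(-8) + j(-9, 3) = 123*(5/8 + (1/8)*(-8)) + (1/12)*3 = 123*(5/8 - 1) + 1/4 = 123*(-3/8) + 1/4 = -369/8 + 1/4 = -367/8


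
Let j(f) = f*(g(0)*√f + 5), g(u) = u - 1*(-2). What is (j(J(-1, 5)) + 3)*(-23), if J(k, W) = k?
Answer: 46 + 46*I ≈ 46.0 + 46.0*I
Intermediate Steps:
g(u) = 2 + u (g(u) = u + 2 = 2 + u)
j(f) = f*(5 + 2*√f) (j(f) = f*((2 + 0)*√f + 5) = f*(2*√f + 5) = f*(5 + 2*√f))
(j(J(-1, 5)) + 3)*(-23) = ((2*(-1)^(3/2) + 5*(-1)) + 3)*(-23) = ((2*(-I) - 5) + 3)*(-23) = ((-2*I - 5) + 3)*(-23) = ((-5 - 2*I) + 3)*(-23) = (-2 - 2*I)*(-23) = 46 + 46*I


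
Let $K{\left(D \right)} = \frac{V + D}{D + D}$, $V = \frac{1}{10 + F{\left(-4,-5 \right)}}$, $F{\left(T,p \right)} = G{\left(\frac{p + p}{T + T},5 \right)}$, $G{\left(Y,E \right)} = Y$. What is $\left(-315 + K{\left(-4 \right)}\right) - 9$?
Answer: $- \frac{14558}{45} \approx -323.51$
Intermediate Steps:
$F{\left(T,p \right)} = \frac{p}{T}$ ($F{\left(T,p \right)} = \frac{p + p}{T + T} = \frac{2 p}{2 T} = 2 p \frac{1}{2 T} = \frac{p}{T}$)
$V = \frac{4}{45}$ ($V = \frac{1}{10 - \frac{5}{-4}} = \frac{1}{10 - - \frac{5}{4}} = \frac{1}{10 + \frac{5}{4}} = \frac{1}{\frac{45}{4}} = \frac{4}{45} \approx 0.088889$)
$K{\left(D \right)} = \frac{\frac{4}{45} + D}{2 D}$ ($K{\left(D \right)} = \frac{\frac{4}{45} + D}{D + D} = \frac{\frac{4}{45} + D}{2 D}$)
$\left(-315 + K{\left(-4 \right)}\right) - 9 = \left(-315 + \frac{4 + 45 \left(-4\right)}{90 \left(-4\right)}\right) - 9 = \left(-315 + \frac{1}{90} \left(- \frac{1}{4}\right) \left(4 - 180\right)\right) - 9 = \left(-315 + \frac{1}{90} \left(- \frac{1}{4}\right) \left(-176\right)\right) - 9 = \left(-315 + \frac{22}{45}\right) - 9 = - \frac{14153}{45} - 9 = - \frac{14558}{45}$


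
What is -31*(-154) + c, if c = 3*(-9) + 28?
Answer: 4775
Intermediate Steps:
c = 1 (c = -27 + 28 = 1)
-31*(-154) + c = -31*(-154) + 1 = 4774 + 1 = 4775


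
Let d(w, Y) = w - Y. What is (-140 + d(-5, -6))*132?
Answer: -18348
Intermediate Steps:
(-140 + d(-5, -6))*132 = (-140 + (-5 - 1*(-6)))*132 = (-140 + (-5 + 6))*132 = (-140 + 1)*132 = -139*132 = -18348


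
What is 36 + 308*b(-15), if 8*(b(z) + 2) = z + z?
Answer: -1735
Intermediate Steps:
b(z) = -2 + z/4 (b(z) = -2 + (z + z)/8 = -2 + (2*z)/8 = -2 + z/4)
36 + 308*b(-15) = 36 + 308*(-2 + (¼)*(-15)) = 36 + 308*(-2 - 15/4) = 36 + 308*(-23/4) = 36 - 1771 = -1735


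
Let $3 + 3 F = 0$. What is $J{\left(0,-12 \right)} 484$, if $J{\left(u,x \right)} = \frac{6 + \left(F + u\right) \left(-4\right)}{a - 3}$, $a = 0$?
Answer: $- \frac{4840}{3} \approx -1613.3$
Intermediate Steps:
$F = -1$ ($F = -1 + \frac{1}{3} \cdot 0 = -1 + 0 = -1$)
$J{\left(u,x \right)} = - \frac{10}{3} + \frac{4 u}{3}$ ($J{\left(u,x \right)} = \frac{6 + \left(-1 + u\right) \left(-4\right)}{0 - 3} = \frac{6 - \left(-4 + 4 u\right)}{-3} = \left(10 - 4 u\right) \left(- \frac{1}{3}\right) = - \frac{10}{3} + \frac{4 u}{3}$)
$J{\left(0,-12 \right)} 484 = \left(- \frac{10}{3} + \frac{4}{3} \cdot 0\right) 484 = \left(- \frac{10}{3} + 0\right) 484 = \left(- \frac{10}{3}\right) 484 = - \frac{4840}{3}$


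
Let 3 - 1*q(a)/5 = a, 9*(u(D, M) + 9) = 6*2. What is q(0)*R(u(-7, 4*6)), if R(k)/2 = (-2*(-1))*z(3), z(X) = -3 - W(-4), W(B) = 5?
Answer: -480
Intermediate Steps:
u(D, M) = -23/3 (u(D, M) = -9 + (6*2)/9 = -9 + (⅑)*12 = -9 + 4/3 = -23/3)
z(X) = -8 (z(X) = -3 - 1*5 = -3 - 5 = -8)
q(a) = 15 - 5*a
R(k) = -32 (R(k) = 2*(-2*(-1)*(-8)) = 2*(2*(-8)) = 2*(-16) = -32)
q(0)*R(u(-7, 4*6)) = (15 - 5*0)*(-32) = (15 + 0)*(-32) = 15*(-32) = -480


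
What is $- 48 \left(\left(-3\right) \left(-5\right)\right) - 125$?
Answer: $-845$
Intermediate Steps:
$- 48 \left(\left(-3\right) \left(-5\right)\right) - 125 = \left(-48\right) 15 - 125 = -720 - 125 = -845$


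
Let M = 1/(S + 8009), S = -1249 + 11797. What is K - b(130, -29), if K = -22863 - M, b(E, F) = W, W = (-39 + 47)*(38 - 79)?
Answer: -418181996/18557 ≈ -22535.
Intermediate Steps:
S = 10548
M = 1/18557 (M = 1/(10548 + 8009) = 1/18557 ≈ 5.3888e-5)
W = -328 (W = 8*(-41) = -328)
b(E, F) = -328
K = -424268692/18557 (K = -22863 - 1*1/18557 = -22863 - 1/18557 = -424268692/18557 ≈ -22863.)
K - b(130, -29) = -424268692/18557 - 1*(-328) = -424268692/18557 + 328 = -418181996/18557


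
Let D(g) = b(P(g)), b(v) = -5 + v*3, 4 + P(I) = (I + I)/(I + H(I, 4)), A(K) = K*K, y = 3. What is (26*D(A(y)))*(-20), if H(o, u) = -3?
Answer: 4160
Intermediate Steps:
A(K) = K**2
P(I) = -4 + 2*I/(-3 + I) (P(I) = -4 + (I + I)/(I - 3) = -4 + (2*I)/(-3 + I) = -4 + 2*I/(-3 + I))
b(v) = -5 + 3*v
D(g) = -5 + 6*(6 - g)/(-3 + g) (D(g) = -5 + 3*(2*(6 - g)/(-3 + g)) = -5 + 6*(6 - g)/(-3 + g))
(26*D(A(y)))*(-20) = (26*((51 - 11*3**2)/(-3 + 3**2)))*(-20) = (26*((51 - 11*9)/(-3 + 9)))*(-20) = (26*((51 - 99)/6))*(-20) = (26*((1/6)*(-48)))*(-20) = (26*(-8))*(-20) = -208*(-20) = 4160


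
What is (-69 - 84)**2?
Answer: 23409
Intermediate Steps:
(-69 - 84)**2 = (-153)**2 = 23409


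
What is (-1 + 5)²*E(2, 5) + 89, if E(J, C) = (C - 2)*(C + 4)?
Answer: 521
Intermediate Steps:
E(J, C) = (-2 + C)*(4 + C)
(-1 + 5)²*E(2, 5) + 89 = (-1 + 5)²*(-8 + 5² + 2*5) + 89 = 4²*(-8 + 25 + 10) + 89 = 16*27 + 89 = 432 + 89 = 521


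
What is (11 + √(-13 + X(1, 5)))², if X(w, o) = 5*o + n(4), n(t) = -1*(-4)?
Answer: 225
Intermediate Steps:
n(t) = 4
X(w, o) = 4 + 5*o (X(w, o) = 5*o + 4 = 4 + 5*o)
(11 + √(-13 + X(1, 5)))² = (11 + √(-13 + (4 + 5*5)))² = (11 + √(-13 + (4 + 25)))² = (11 + √(-13 + 29))² = (11 + √16)² = (11 + 4)² = 15² = 225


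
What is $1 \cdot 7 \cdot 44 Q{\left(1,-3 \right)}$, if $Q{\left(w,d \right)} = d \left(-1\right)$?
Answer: $924$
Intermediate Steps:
$Q{\left(w,d \right)} = - d$
$1 \cdot 7 \cdot 44 Q{\left(1,-3 \right)} = 1 \cdot 7 \cdot 44 \left(\left(-1\right) \left(-3\right)\right) = 7 \cdot 44 \cdot 3 = 308 \cdot 3 = 924$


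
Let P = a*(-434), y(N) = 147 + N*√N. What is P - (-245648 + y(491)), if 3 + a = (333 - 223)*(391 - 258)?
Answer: -6102617 - 491*√491 ≈ -6.1135e+6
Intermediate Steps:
a = 14627 (a = -3 + (333 - 223)*(391 - 258) = -3 + 110*133 = -3 + 14630 = 14627)
y(N) = 147 + N^(3/2)
P = -6348118 (P = 14627*(-434) = -6348118)
P - (-245648 + y(491)) = -6348118 - (-245648 + (147 + 491^(3/2))) = -6348118 - (-245648 + (147 + 491*√491)) = -6348118 - (-245501 + 491*√491) = -6348118 + (245501 - 491*√491) = -6102617 - 491*√491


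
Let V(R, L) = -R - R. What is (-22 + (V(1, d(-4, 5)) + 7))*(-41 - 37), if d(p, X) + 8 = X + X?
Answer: 1326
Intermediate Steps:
d(p, X) = -8 + 2*X (d(p, X) = -8 + (X + X) = -8 + 2*X)
V(R, L) = -2*R
(-22 + (V(1, d(-4, 5)) + 7))*(-41 - 37) = (-22 + (-2*1 + 7))*(-41 - 37) = (-22 + (-2 + 7))*(-78) = (-22 + 5)*(-78) = -17*(-78) = 1326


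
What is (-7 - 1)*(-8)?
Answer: 64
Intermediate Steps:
(-7 - 1)*(-8) = -8*(-8) = 64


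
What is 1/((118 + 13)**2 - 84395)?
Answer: -1/67234 ≈ -1.4873e-5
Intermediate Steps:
1/((118 + 13)**2 - 84395) = 1/(131**2 - 84395) = 1/(17161 - 84395) = 1/(-67234) = -1/67234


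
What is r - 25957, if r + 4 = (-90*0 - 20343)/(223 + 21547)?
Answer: -565191313/21770 ≈ -25962.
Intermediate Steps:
r = -107423/21770 (r = -4 + (-90*0 - 20343)/(223 + 21547) = -4 + (0 - 20343)/21770 = -4 - 20343*1/21770 = -4 - 20343/21770 = -107423/21770 ≈ -4.9344)
r - 25957 = -107423/21770 - 25957 = -565191313/21770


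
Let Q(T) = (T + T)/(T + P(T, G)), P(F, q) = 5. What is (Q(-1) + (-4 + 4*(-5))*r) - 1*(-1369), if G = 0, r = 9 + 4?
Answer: 2113/2 ≈ 1056.5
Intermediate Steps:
r = 13
Q(T) = 2*T/(5 + T) (Q(T) = (T + T)/(T + 5) = (2*T)/(5 + T) = 2*T/(5 + T))
(Q(-1) + (-4 + 4*(-5))*r) - 1*(-1369) = (2*(-1)/(5 - 1) + (-4 + 4*(-5))*13) - 1*(-1369) = (2*(-1)/4 + (-4 - 20)*13) + 1369 = (2*(-1)*(1/4) - 24*13) + 1369 = (-1/2 - 312) + 1369 = -625/2 + 1369 = 2113/2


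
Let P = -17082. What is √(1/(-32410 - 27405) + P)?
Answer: I*√61116564291265/59815 ≈ 130.7*I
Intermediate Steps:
√(1/(-32410 - 27405) + P) = √(1/(-32410 - 27405) - 17082) = √(1/(-59815) - 17082) = √(-1/59815 - 17082) = √(-1021759831/59815) = I*√61116564291265/59815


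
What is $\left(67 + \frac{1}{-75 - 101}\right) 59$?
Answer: $\frac{695669}{176} \approx 3952.7$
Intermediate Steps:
$\left(67 + \frac{1}{-75 - 101}\right) 59 = \left(67 + \frac{1}{-176}\right) 59 = \left(67 - \frac{1}{176}\right) 59 = \frac{11791}{176} \cdot 59 = \frac{695669}{176}$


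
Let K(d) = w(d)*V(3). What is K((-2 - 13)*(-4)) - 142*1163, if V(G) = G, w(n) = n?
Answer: -164966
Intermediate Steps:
K(d) = 3*d (K(d) = d*3 = 3*d)
K((-2 - 13)*(-4)) - 142*1163 = 3*((-2 - 13)*(-4)) - 142*1163 = 3*(-15*(-4)) - 165146 = 3*60 - 165146 = 180 - 165146 = -164966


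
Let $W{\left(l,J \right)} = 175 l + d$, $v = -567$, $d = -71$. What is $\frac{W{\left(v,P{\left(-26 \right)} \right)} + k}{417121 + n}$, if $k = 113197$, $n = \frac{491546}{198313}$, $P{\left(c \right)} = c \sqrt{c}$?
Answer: $\frac{2756749013}{82721008419} \approx 0.033326$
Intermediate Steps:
$P{\left(c \right)} = c^{\frac{3}{2}}$
$W{\left(l,J \right)} = -71 + 175 l$ ($W{\left(l,J \right)} = 175 l - 71 = -71 + 175 l$)
$n = \frac{491546}{198313}$ ($n = 491546 \cdot \frac{1}{198313} = \frac{491546}{198313} \approx 2.4786$)
$\frac{W{\left(v,P{\left(-26 \right)} \right)} + k}{417121 + n} = \frac{\left(-71 + 175 \left(-567\right)\right) + 113197}{417121 + \frac{491546}{198313}} = \frac{\left(-71 - 99225\right) + 113197}{\frac{82721008419}{198313}} = \left(-99296 + 113197\right) \frac{198313}{82721008419} = 13901 \cdot \frac{198313}{82721008419} = \frac{2756749013}{82721008419}$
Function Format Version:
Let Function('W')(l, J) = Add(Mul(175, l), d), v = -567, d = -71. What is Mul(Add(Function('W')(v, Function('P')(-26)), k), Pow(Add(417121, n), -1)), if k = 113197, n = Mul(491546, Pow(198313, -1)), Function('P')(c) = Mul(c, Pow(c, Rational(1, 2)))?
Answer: Rational(2756749013, 82721008419) ≈ 0.033326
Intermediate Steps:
Function('P')(c) = Pow(c, Rational(3, 2))
Function('W')(l, J) = Add(-71, Mul(175, l)) (Function('W')(l, J) = Add(Mul(175, l), -71) = Add(-71, Mul(175, l)))
n = Rational(491546, 198313) (n = Mul(491546, Rational(1, 198313)) = Rational(491546, 198313) ≈ 2.4786)
Mul(Add(Function('W')(v, Function('P')(-26)), k), Pow(Add(417121, n), -1)) = Mul(Add(Add(-71, Mul(175, -567)), 113197), Pow(Add(417121, Rational(491546, 198313)), -1)) = Mul(Add(Add(-71, -99225), 113197), Pow(Rational(82721008419, 198313), -1)) = Mul(Add(-99296, 113197), Rational(198313, 82721008419)) = Mul(13901, Rational(198313, 82721008419)) = Rational(2756749013, 82721008419)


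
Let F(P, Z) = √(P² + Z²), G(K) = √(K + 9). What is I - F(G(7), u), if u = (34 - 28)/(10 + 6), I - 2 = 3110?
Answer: 3112 - √1033/8 ≈ 3108.0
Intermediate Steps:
I = 3112 (I = 2 + 3110 = 3112)
u = 3/8 (u = 6/16 = 6*(1/16) = 3/8 ≈ 0.37500)
G(K) = √(9 + K)
I - F(G(7), u) = 3112 - √((√(9 + 7))² + (3/8)²) = 3112 - √((√16)² + 9/64) = 3112 - √(4² + 9/64) = 3112 - √(16 + 9/64) = 3112 - √(1033/64) = 3112 - √1033/8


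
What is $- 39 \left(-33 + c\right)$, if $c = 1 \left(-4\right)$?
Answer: $1443$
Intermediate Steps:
$c = -4$
$- 39 \left(-33 + c\right) = - 39 \left(-33 - 4\right) = \left(-39\right) \left(-37\right) = 1443$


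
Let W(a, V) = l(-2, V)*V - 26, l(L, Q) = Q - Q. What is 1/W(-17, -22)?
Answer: -1/26 ≈ -0.038462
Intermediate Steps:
l(L, Q) = 0
W(a, V) = -26 (W(a, V) = 0*V - 26 = 0 - 26 = -26)
1/W(-17, -22) = 1/(-26) = -1/26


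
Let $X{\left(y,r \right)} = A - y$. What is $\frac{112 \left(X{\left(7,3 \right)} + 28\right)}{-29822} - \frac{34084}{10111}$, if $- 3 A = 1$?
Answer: $- \frac{50315644}{14590173} \approx -3.4486$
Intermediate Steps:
$A = - \frac{1}{3}$ ($A = \left(- \frac{1}{3}\right) 1 = - \frac{1}{3} \approx -0.33333$)
$X{\left(y,r \right)} = - \frac{1}{3} - y$
$\frac{112 \left(X{\left(7,3 \right)} + 28\right)}{-29822} - \frac{34084}{10111} = \frac{112 \left(\left(- \frac{1}{3} - 7\right) + 28\right)}{-29822} - \frac{34084}{10111} = 112 \left(\left(- \frac{1}{3} - 7\right) + 28\right) \left(- \frac{1}{29822}\right) - \frac{34084}{10111} = 112 \left(- \frac{22}{3} + 28\right) \left(- \frac{1}{29822}\right) - \frac{34084}{10111} = 112 \cdot \frac{62}{3} \left(- \frac{1}{29822}\right) - \frac{34084}{10111} = \frac{6944}{3} \left(- \frac{1}{29822}\right) - \frac{34084}{10111} = - \frac{112}{1443} - \frac{34084}{10111} = - \frac{50315644}{14590173}$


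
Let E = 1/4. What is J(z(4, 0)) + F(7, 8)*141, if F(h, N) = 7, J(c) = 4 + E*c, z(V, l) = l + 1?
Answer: 3965/4 ≈ 991.25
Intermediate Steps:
z(V, l) = 1 + l
E = ¼ ≈ 0.25000
J(c) = 4 + c/4
J(z(4, 0)) + F(7, 8)*141 = (4 + (1 + 0)/4) + 7*141 = (4 + (¼)*1) + 987 = (4 + ¼) + 987 = 17/4 + 987 = 3965/4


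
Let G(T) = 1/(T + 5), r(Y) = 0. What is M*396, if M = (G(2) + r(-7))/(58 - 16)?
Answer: 66/49 ≈ 1.3469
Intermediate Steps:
G(T) = 1/(5 + T)
M = 1/294 (M = (1/(5 + 2) + 0)/(58 - 16) = (1/7 + 0)/42 = (⅐ + 0)*(1/42) = (⅐)*(1/42) = 1/294 ≈ 0.0034014)
M*396 = (1/294)*396 = 66/49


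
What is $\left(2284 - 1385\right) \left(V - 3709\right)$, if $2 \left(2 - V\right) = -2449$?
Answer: $- \frac{4463535}{2} \approx -2.2318 \cdot 10^{6}$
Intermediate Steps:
$V = \frac{2453}{2}$ ($V = 2 - - \frac{2449}{2} = 2 + \frac{2449}{2} = \frac{2453}{2} \approx 1226.5$)
$\left(2284 - 1385\right) \left(V - 3709\right) = \left(2284 - 1385\right) \left(\frac{2453}{2} - 3709\right) = 899 \left(- \frac{4965}{2}\right) = - \frac{4463535}{2}$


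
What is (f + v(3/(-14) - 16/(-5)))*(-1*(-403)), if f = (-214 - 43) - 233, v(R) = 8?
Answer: -194246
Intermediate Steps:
f = -490 (f = -257 - 233 = -490)
(f + v(3/(-14) - 16/(-5)))*(-1*(-403)) = (-490 + 8)*(-1*(-403)) = -482*403 = -194246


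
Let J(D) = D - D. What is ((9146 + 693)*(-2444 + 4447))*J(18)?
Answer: 0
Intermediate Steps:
J(D) = 0
((9146 + 693)*(-2444 + 4447))*J(18) = ((9146 + 693)*(-2444 + 4447))*0 = (9839*2003)*0 = 19707517*0 = 0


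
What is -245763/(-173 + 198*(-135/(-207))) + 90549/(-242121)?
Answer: 456169817496/81433363 ≈ 5601.8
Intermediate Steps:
-245763/(-173 + 198*(-135/(-207))) + 90549/(-242121) = -245763/(-173 + 198*(-135*(-1/207))) + 90549*(-1/242121) = -245763/(-173 + 198*(15/23)) - 30183/80707 = -245763/(-173 + 2970/23) - 30183/80707 = -245763/(-1009/23) - 30183/80707 = -245763*(-23/1009) - 30183/80707 = 5652549/1009 - 30183/80707 = 456169817496/81433363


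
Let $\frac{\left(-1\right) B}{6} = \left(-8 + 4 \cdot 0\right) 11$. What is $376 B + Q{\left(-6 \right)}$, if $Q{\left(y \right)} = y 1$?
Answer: $198522$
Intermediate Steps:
$Q{\left(y \right)} = y$
$B = 528$ ($B = - 6 \left(-8 + 4 \cdot 0\right) 11 = - 6 \left(-8 + 0\right) 11 = - 6 \left(\left(-8\right) 11\right) = \left(-6\right) \left(-88\right) = 528$)
$376 B + Q{\left(-6 \right)} = 376 \cdot 528 - 6 = 198528 - 6 = 198522$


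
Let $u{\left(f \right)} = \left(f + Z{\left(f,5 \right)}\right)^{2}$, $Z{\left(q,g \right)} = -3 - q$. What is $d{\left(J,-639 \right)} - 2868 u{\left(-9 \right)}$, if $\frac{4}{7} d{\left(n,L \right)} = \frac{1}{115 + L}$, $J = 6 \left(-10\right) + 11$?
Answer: $- \frac{54101959}{2096} \approx -25812.0$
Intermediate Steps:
$u{\left(f \right)} = 9$ ($u{\left(f \right)} = \left(f - \left(3 + f\right)\right)^{2} = \left(-3\right)^{2} = 9$)
$J = -49$ ($J = -60 + 11 = -49$)
$d{\left(n,L \right)} = \frac{7}{4 \left(115 + L\right)}$
$d{\left(J,-639 \right)} - 2868 u{\left(-9 \right)} = \frac{7}{4 \left(115 - 639\right)} - 2868 \cdot 9 = \frac{7}{4 \left(-524\right)} - 25812 = \frac{7}{4} \left(- \frac{1}{524}\right) - 25812 = - \frac{7}{2096} - 25812 = - \frac{54101959}{2096}$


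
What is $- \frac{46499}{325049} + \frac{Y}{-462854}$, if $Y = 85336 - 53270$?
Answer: $- \frac{15972634690}{75225114923} \approx -0.21233$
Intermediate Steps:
$Y = 32066$
$- \frac{46499}{325049} + \frac{Y}{-462854} = - \frac{46499}{325049} + \frac{32066}{-462854} = \left(-46499\right) \frac{1}{325049} + 32066 \left(- \frac{1}{462854}\right) = - \frac{46499}{325049} - \frac{16033}{231427} = - \frac{15972634690}{75225114923}$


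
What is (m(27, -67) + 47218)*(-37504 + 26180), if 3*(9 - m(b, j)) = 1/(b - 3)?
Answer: -9626371033/18 ≈ -5.3480e+8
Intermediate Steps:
m(b, j) = 9 - 1/(3*(-3 + b)) (m(b, j) = 9 - 1/(3*(b - 3)) = 9 - 1/(3*(-3 + b)))
(m(27, -67) + 47218)*(-37504 + 26180) = ((-82 + 27*27)/(3*(-3 + 27)) + 47218)*(-37504 + 26180) = ((1/3)*(-82 + 729)/24 + 47218)*(-11324) = ((1/3)*(1/24)*647 + 47218)*(-11324) = (647/72 + 47218)*(-11324) = (3400343/72)*(-11324) = -9626371033/18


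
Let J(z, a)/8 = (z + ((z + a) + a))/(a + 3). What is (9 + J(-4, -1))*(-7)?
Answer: 217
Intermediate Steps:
J(z, a) = 8*(2*a + 2*z)/(3 + a) (J(z, a) = 8*((z + ((z + a) + a))/(a + 3)) = 8*((z + ((a + z) + a))/(3 + a)) = 8*((z + (z + 2*a))/(3 + a)) = 8*((2*a + 2*z)/(3 + a)) = 8*(2*a + 2*z)/(3 + a))
(9 + J(-4, -1))*(-7) = (9 + 16*(-1 - 4)/(3 - 1))*(-7) = (9 + 16*(-5)/2)*(-7) = (9 + 16*(½)*(-5))*(-7) = (9 - 40)*(-7) = -31*(-7) = 217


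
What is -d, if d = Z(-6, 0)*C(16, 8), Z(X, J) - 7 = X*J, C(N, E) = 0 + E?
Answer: -56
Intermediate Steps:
C(N, E) = E
Z(X, J) = 7 + J*X (Z(X, J) = 7 + X*J = 7 + J*X)
d = 56 (d = (7 + 0*(-6))*8 = (7 + 0)*8 = 7*8 = 56)
-d = -1*56 = -56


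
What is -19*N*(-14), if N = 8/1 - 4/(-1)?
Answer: 3192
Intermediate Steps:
N = 12 (N = 8*1 - 4*(-1) = 8 + 4 = 12)
-19*N*(-14) = -19*12*(-14) = -228*(-14) = 3192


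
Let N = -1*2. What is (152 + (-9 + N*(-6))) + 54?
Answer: 209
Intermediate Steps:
N = -2
(152 + (-9 + N*(-6))) + 54 = (152 + (-9 - 2*(-6))) + 54 = (152 + (-9 + 12)) + 54 = (152 + 3) + 54 = 155 + 54 = 209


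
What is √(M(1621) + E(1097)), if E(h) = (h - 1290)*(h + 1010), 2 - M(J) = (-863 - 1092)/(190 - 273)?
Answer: I*√2801567226/83 ≈ 637.71*I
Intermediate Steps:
M(J) = -1789/83 (M(J) = 2 - (-863 - 1092)/(190 - 273) = 2 - (-1955)/(-83) = 2 - (-1955)*(-1)/83 = 2 - 1*1955/83 = 2 - 1955/83 = -1789/83)
E(h) = (-1290 + h)*(1010 + h)
√(M(1621) + E(1097)) = √(-1789/83 + (-1302900 + 1097² - 280*1097)) = √(-1789/83 + (-1302900 + 1203409 - 307160)) = √(-1789/83 - 406651) = √(-33753822/83) = I*√2801567226/83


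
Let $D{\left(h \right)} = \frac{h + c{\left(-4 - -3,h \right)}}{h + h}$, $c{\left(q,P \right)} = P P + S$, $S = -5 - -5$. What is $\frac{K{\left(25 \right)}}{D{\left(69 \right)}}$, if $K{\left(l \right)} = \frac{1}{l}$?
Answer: $\frac{1}{875} \approx 0.0011429$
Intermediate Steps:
$S = 0$ ($S = -5 + 5 = 0$)
$c{\left(q,P \right)} = P^{2}$ ($c{\left(q,P \right)} = P P + 0 = P^{2} + 0 = P^{2}$)
$D{\left(h \right)} = \frac{h + h^{2}}{2 h}$ ($D{\left(h \right)} = \frac{h + h^{2}}{h + h} = \frac{h + h^{2}}{2 h}$)
$\frac{K{\left(25 \right)}}{D{\left(69 \right)}} = \frac{1}{25 \left(\frac{1}{2} + \frac{1}{2} \cdot 69\right)} = \frac{1}{25 \left(\frac{1}{2} + \frac{69}{2}\right)} = \frac{1}{25 \cdot 35} = \frac{1}{25} \cdot \frac{1}{35} = \frac{1}{875}$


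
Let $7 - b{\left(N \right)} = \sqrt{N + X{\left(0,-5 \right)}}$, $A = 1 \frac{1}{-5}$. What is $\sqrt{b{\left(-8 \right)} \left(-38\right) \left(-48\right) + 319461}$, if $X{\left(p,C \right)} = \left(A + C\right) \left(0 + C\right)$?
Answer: $\sqrt{332229 - 5472 \sqrt{2}} \approx 569.64$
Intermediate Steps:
$A = - \frac{1}{5}$ ($A = 1 \left(- \frac{1}{5}\right) = - \frac{1}{5} \approx -0.2$)
$X{\left(p,C \right)} = C \left(- \frac{1}{5} + C\right)$ ($X{\left(p,C \right)} = \left(- \frac{1}{5} + C\right) \left(0 + C\right) = \left(- \frac{1}{5} + C\right) C = C \left(- \frac{1}{5} + C\right)$)
$b{\left(N \right)} = 7 - \sqrt{26 + N}$ ($b{\left(N \right)} = 7 - \sqrt{N - 5 \left(- \frac{1}{5} - 5\right)} = 7 - \sqrt{N - -26} = 7 - \sqrt{N + 26} = 7 - \sqrt{26 + N}$)
$\sqrt{b{\left(-8 \right)} \left(-38\right) \left(-48\right) + 319461} = \sqrt{\left(7 - \sqrt{26 - 8}\right) \left(-38\right) \left(-48\right) + 319461} = \sqrt{\left(7 - \sqrt{18}\right) \left(-38\right) \left(-48\right) + 319461} = \sqrt{\left(7 - 3 \sqrt{2}\right) \left(-38\right) \left(-48\right) + 319461} = \sqrt{\left(-266 + 114 \sqrt{2}\right) \left(-48\right) + 319461} = \sqrt{\left(12768 - 5472 \sqrt{2}\right) + 319461} = \sqrt{332229 - 5472 \sqrt{2}}$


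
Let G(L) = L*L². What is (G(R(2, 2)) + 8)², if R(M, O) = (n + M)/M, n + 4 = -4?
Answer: 361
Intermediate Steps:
n = -8 (n = -4 - 4 = -8)
R(M, O) = (-8 + M)/M
G(L) = L³
(G(R(2, 2)) + 8)² = (((-8 + 2)/2)³ + 8)² = (((½)*(-6))³ + 8)² = ((-3)³ + 8)² = (-27 + 8)² = (-19)² = 361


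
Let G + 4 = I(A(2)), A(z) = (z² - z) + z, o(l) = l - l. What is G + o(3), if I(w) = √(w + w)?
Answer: -4 + 2*√2 ≈ -1.1716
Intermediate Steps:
o(l) = 0
A(z) = z²
I(w) = √2*√w (I(w) = √(2*w) = √2*√w)
G = -4 + 2*√2 (G = -4 + √2*√(2²) = -4 + √2*√4 = -4 + √2*2 = -4 + 2*√2 ≈ -1.1716)
G + o(3) = (-4 + 2*√2) + 0 = -4 + 2*√2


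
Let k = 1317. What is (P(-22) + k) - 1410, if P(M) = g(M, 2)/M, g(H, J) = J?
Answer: -1024/11 ≈ -93.091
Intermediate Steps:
P(M) = 2/M
(P(-22) + k) - 1410 = (2/(-22) + 1317) - 1410 = (2*(-1/22) + 1317) - 1410 = (-1/11 + 1317) - 1410 = 14486/11 - 1410 = -1024/11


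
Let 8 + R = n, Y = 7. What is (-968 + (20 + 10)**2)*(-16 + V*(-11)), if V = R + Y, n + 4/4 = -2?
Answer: -1904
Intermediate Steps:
n = -3 (n = -1 - 2 = -3)
R = -11 (R = -8 - 3 = -11)
V = -4 (V = -11 + 7 = -4)
(-968 + (20 + 10)**2)*(-16 + V*(-11)) = (-968 + (20 + 10)**2)*(-16 - 4*(-11)) = (-968 + 30**2)*(-16 + 44) = (-968 + 900)*28 = -68*28 = -1904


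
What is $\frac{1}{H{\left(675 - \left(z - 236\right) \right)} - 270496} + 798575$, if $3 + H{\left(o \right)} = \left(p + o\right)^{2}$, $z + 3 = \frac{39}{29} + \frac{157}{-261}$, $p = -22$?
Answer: $\frac{28496726864116496}{35684471545} \approx 7.9858 \cdot 10^{5}$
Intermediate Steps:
$z = - \frac{589}{261}$ ($z = -3 + \left(\frac{39}{29} + \frac{157}{-261}\right) = -3 + \left(39 \cdot \frac{1}{29} + 157 \left(- \frac{1}{261}\right)\right) = -3 + \left(\frac{39}{29} - \frac{157}{261}\right) = -3 + \frac{194}{261} = - \frac{589}{261} \approx -2.2567$)
$H{\left(o \right)} = -3 + \left(-22 + o\right)^{2}$
$\frac{1}{H{\left(675 - \left(z - 236\right) \right)} - 270496} + 798575 = \frac{1}{\left(-3 + \left(-22 + \left(675 - \left(- \frac{589}{261} - 236\right)\right)\right)^{2}\right) - 270496} + 798575 = \frac{1}{\left(-3 + \left(-22 + \left(675 - - \frac{62185}{261}\right)\right)^{2}\right) - 270496} + 798575 = \frac{1}{\left(-3 + \left(-22 + \left(675 + \frac{62185}{261}\right)\right)^{2}\right) - 270496} + 798575 = \frac{1}{\left(-3 + \left(-22 + \frac{238360}{261}\right)^{2}\right) - 270496} + 798575 = \frac{1}{\left(-3 + \left(\frac{232618}{261}\right)^{2}\right) - 270496} + 798575 = \frac{1}{\left(-3 + \frac{54111133924}{68121}\right) - 270496} + 798575 = \frac{1}{\frac{54110929561}{68121} - 270496} + 798575 = \frac{1}{\frac{35684471545}{68121}} + 798575 = \frac{68121}{35684471545} + 798575 = \frac{28496726864116496}{35684471545}$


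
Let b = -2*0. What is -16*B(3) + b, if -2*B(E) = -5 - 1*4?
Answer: -72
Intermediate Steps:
B(E) = 9/2 (B(E) = -(-5 - 1*4)/2 = -(-5 - 4)/2 = -½*(-9) = 9/2)
b = 0
-16*B(3) + b = -16*9/2 + 0 = -8*9 + 0 = -72 + 0 = -72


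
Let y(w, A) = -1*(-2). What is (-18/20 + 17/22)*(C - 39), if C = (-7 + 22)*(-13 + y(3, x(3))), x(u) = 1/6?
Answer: 1428/55 ≈ 25.964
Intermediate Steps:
x(u) = ⅙
y(w, A) = 2
C = -165 (C = (-7 + 22)*(-13 + 2) = 15*(-11) = -165)
(-18/20 + 17/22)*(C - 39) = (-18/20 + 17/22)*(-165 - 39) = (-18*1/20 + 17*(1/22))*(-204) = (-9/10 + 17/22)*(-204) = -7/55*(-204) = 1428/55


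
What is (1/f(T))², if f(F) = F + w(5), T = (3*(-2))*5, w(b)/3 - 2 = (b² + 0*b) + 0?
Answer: 1/2601 ≈ 0.00038447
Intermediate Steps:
w(b) = 6 + 3*b² (w(b) = 6 + 3*((b² + 0*b) + 0) = 6 + 3*((b² + 0) + 0) = 6 + 3*(b² + 0) = 6 + 3*b²)
T = -30 (T = -6*5 = -30)
f(F) = 81 + F (f(F) = F + (6 + 3*5²) = F + (6 + 3*25) = F + (6 + 75) = F + 81 = 81 + F)
(1/f(T))² = (1/(81 - 30))² = (1/51)² = 1/2601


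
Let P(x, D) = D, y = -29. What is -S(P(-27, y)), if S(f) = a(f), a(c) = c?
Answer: 29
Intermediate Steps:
S(f) = f
-S(P(-27, y)) = -1*(-29) = 29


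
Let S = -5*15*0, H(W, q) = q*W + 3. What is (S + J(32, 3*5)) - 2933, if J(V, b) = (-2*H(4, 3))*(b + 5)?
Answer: -3533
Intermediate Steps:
H(W, q) = 3 + W*q (H(W, q) = W*q + 3 = 3 + W*q)
S = 0 (S = -75*0 = 0)
J(V, b) = -150 - 30*b (J(V, b) = (-2*(3 + 4*3))*(b + 5) = (-2*(3 + 12))*(5 + b) = (-2*15)*(5 + b) = -30*(5 + b) = -150 - 30*b)
(S + J(32, 3*5)) - 2933 = (0 + (-150 - 90*5)) - 2933 = (0 + (-150 - 30*15)) - 2933 = (0 + (-150 - 450)) - 2933 = (0 - 600) - 2933 = -600 - 2933 = -3533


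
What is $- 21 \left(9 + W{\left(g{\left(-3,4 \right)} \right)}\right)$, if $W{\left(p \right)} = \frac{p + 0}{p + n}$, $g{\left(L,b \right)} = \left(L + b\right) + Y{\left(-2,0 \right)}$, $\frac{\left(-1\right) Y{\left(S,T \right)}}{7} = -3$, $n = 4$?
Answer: $- \frac{2688}{13} \approx -206.77$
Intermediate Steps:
$Y{\left(S,T \right)} = 21$ ($Y{\left(S,T \right)} = \left(-7\right) \left(-3\right) = 21$)
$g{\left(L,b \right)} = 21 + L + b$ ($g{\left(L,b \right)} = \left(L + b\right) + 21 = 21 + L + b$)
$W{\left(p \right)} = \frac{p}{4 + p}$ ($W{\left(p \right)} = \frac{p + 0}{p + 4} = \frac{p}{4 + p}$)
$- 21 \left(9 + W{\left(g{\left(-3,4 \right)} \right)}\right) = - 21 \left(9 + \frac{21 - 3 + 4}{4 + \left(21 - 3 + 4\right)}\right) = - 21 \left(9 + \frac{22}{4 + 22}\right) = - 21 \left(9 + \frac{22}{26}\right) = - 21 \left(9 + 22 \cdot \frac{1}{26}\right) = - 21 \left(9 + \frac{11}{13}\right) = \left(-21\right) \frac{128}{13} = - \frac{2688}{13}$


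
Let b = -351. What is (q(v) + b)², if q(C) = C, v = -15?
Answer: 133956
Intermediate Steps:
(q(v) + b)² = (-15 - 351)² = (-366)² = 133956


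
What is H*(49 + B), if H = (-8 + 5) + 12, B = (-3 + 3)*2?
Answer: 441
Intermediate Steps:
B = 0 (B = 0*2 = 0)
H = 9 (H = -3 + 12 = 9)
H*(49 + B) = 9*(49 + 0) = 9*49 = 441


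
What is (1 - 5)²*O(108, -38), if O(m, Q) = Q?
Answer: -608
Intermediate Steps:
(1 - 5)²*O(108, -38) = (1 - 5)²*(-38) = (-4)²*(-38) = 16*(-38) = -608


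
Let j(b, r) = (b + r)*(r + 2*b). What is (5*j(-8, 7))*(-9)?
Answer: -405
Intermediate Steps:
(5*j(-8, 7))*(-9) = (5*(7² + 2*(-8)² + 3*(-8)*7))*(-9) = (5*(49 + 2*64 - 168))*(-9) = (5*(49 + 128 - 168))*(-9) = (5*9)*(-9) = 45*(-9) = -405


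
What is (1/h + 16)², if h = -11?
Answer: 30625/121 ≈ 253.10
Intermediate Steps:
(1/h + 16)² = (1/(-11) + 16)² = (-1/11 + 16)² = (175/11)² = 30625/121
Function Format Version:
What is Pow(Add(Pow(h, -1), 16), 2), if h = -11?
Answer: Rational(30625, 121) ≈ 253.10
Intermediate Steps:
Pow(Add(Pow(h, -1), 16), 2) = Pow(Add(Pow(-11, -1), 16), 2) = Pow(Add(Rational(-1, 11), 16), 2) = Pow(Rational(175, 11), 2) = Rational(30625, 121)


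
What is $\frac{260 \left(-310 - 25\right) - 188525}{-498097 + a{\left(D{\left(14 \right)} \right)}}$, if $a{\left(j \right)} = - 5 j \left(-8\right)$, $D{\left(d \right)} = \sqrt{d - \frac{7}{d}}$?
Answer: $\frac{137287985625}{248100599809} + \frac{16537500 \sqrt{6}}{248100599809} \approx 0.55352$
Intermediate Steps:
$a{\left(j \right)} = 40 j$
$\frac{260 \left(-310 - 25\right) - 188525}{-498097 + a{\left(D{\left(14 \right)} \right)}} = \frac{260 \left(-310 - 25\right) - 188525}{-498097 + 40 \sqrt{14 - \frac{7}{14}}} = \frac{260 \left(-335\right) - 188525}{-498097 + 40 \sqrt{14 - \frac{1}{2}}} = \frac{-87100 - 188525}{-498097 + 40 \sqrt{14 - \frac{1}{2}}} = - \frac{275625}{-498097 + 40 \sqrt{\frac{27}{2}}} = - \frac{275625}{-498097 + 40 \frac{3 \sqrt{6}}{2}} = - \frac{275625}{-498097 + 60 \sqrt{6}}$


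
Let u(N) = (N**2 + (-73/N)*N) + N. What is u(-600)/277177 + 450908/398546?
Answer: 134094832629/55233892321 ≈ 2.4278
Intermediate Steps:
u(N) = -73 + N + N**2 (u(N) = (N**2 + (-73/N)*N) + N = (N**2 - 73) + N = (-73 + N**2) + N = -73 + N + N**2)
u(-600)/277177 + 450908/398546 = (-73 - 600 + (-600)**2)/277177 + 450908/398546 = (-73 - 600 + 360000)*(1/277177) + 450908*(1/398546) = 359327*(1/277177) + 225454/199273 = 359327/277177 + 225454/199273 = 134094832629/55233892321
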